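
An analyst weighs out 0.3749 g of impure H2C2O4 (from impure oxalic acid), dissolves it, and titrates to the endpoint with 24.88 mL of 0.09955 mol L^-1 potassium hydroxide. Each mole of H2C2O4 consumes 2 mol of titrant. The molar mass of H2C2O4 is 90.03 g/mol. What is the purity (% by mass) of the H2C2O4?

29.7%

n(KOH) = 0.09955 x 0.02488 = 0.002477 mol.
n(H2C2O4) = 0.002477 / 2 = 0.001238 mol.
mass of H2C2O4 = 0.001238 x 90.03 = 0.1115 g.
% purity = 0.1115 / 0.3749 x 100 = 29.7%.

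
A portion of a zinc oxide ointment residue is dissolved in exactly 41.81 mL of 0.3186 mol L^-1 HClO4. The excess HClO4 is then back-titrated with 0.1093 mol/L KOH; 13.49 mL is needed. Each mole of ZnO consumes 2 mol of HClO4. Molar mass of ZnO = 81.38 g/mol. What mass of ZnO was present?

0.482 g

Total n(HClO4) added = 0.3186 x 0.04181 = 0.01332 mol.
n(KOH) used = 0.1093 x 0.01349 = 0.001474 mol, which equals the excess n(HClO4).
So n(HClO4) consumed by the sample = 0.01332 - 0.001474 = 0.01185 mol.
n(ZnO) = 0.01185 / 2 = 0.005923 mol.
mass = 0.005923 mol x 81.38 g/mol = 0.482 g.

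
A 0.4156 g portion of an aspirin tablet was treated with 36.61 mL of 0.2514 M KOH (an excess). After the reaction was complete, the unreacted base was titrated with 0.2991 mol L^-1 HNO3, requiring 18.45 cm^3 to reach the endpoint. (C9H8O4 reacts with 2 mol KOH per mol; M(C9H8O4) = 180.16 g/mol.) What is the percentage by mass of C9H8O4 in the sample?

79.9%

Total n(KOH) added = 0.2514 x 0.03661 = 0.009204 mol.
n(HNO3) used = 0.2991 x 0.01845 = 0.005518 mol, which equals the excess n(KOH).
So n(KOH) consumed by the sample = 0.009204 - 0.005518 = 0.003685 mol.
n(C9H8O4) = 0.003685 / 2 = 0.001843 mol.
mass C9H8O4 = 0.001843 x 180.16 = 0.3320 g, so %C9H8O4 = 0.3320/0.4156 x 100 = 79.9%.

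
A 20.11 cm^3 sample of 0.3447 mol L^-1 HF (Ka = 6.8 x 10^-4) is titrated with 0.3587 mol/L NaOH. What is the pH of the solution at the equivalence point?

n(HF) = 0.3447 x 0.02011 = 0.006932 mol; V(NaOH) at equivalence = 0.006932/0.3587 = 0.01933 L.
At equivalence all the acid is converted to F-; total volume = 0.02011 + 0.01933 = 0.03944 L, so [F-] = 0.006932/0.03944 = 0.1758 M.
Kb = Kw/Ka = 1.0e-14 / 6.8 x 10^-4 = 1.47e-11.
[OH^-] = sqrt(Kb x [F-]) = sqrt(1.47e-11 x 0.1758) = 1.61e-6 M.
pOH = 5.79, so pH = 14.00 - 5.79 = 8.21.

8.21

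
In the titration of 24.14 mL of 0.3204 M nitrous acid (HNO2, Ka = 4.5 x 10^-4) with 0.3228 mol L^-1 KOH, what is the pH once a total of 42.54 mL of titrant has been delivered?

12.95

n(acid) = 0.3204 x 0.02414 = 0.007734 mol; n(KOH) added = 0.3228 x 0.04254 = 0.01373 mol.
Base is in excess by 0.01373 - 0.007734 = 0.005997 mol in a total volume of 0.06668 L.
[OH^-] = 0.005997/0.06668 = 0.08994 M, so pOH = 1.05 and pH = 14.00 - 1.05 = 12.95.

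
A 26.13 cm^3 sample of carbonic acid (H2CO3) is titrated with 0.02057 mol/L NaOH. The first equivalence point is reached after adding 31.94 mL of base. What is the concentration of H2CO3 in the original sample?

n(NaOH) = 0.02057 x 0.03194 = 0.0006570 mol.
At the first equivalence point, 1 mol OH^- react per mol H2CO3, so n(H2CO3) = 0.0006570 / 1 = 0.0006570 mol.
[H2CO3] = 0.0006570 / 0.02613 L = 0.0251 M.

0.0251 M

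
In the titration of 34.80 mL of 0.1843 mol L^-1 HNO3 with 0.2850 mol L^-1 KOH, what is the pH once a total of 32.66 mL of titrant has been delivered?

n(acid) = 0.1843 x 0.03480 = 0.006414 mol; n(KOH) added = 0.2850 x 0.03266 = 0.009308 mol.
Base is in excess by 0.009308 - 0.006414 = 0.002894 mol in a total volume of 0.06746 L.
[OH^-] = 0.002894/0.06746 = 0.04291 M, so pOH = 1.37 and pH = 14.00 - 1.37 = 12.63.

12.63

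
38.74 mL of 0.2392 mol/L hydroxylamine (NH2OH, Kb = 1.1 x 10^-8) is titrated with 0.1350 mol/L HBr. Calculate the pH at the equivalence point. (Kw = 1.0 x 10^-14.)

n(NH2OH) = 0.2392 x 0.03874 = 0.009267 mol; V(HBr) at equivalence = 0.009267/0.1350 = 0.06864 L.
At equivalence the base is fully converted to NH3OH+; total volume = 0.1074 L, so [NH3OH+] = 0.009267/0.1074 = 0.08630 M.
Ka(NH3OH+) = Kw/Kb = 1.0e-14 / 1.1 x 10^-8 = 9.09e-7.
[H^+] = sqrt(Ka x [NH3OH+]) = sqrt(9.09e-7 x 0.08630) = 0.000280 M.
pH = -log(0.000280) = 3.55.

3.55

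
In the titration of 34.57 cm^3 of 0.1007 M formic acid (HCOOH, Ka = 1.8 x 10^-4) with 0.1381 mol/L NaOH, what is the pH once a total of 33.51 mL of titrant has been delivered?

12.23

n(acid) = 0.1007 x 0.03457 = 0.003481 mol; n(NaOH) added = 0.1381 x 0.03351 = 0.004628 mol.
Base is in excess by 0.004628 - 0.003481 = 0.001147 mol in a total volume of 0.06808 L.
[OH^-] = 0.001147/0.06808 = 0.01684 M, so pOH = 1.77 and pH = 14.00 - 1.77 = 12.23.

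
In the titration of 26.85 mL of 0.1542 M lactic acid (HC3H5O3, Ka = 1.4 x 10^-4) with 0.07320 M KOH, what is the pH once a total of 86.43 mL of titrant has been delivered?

12.29

n(acid) = 0.1542 x 0.02685 = 0.004140 mol; n(KOH) added = 0.07320 x 0.08643 = 0.006327 mol.
Base is in excess by 0.006327 - 0.004140 = 0.002186 mol in a total volume of 0.1133 L.
[OH^-] = 0.002186/0.1133 = 0.01930 M, so pOH = 1.71 and pH = 14.00 - 1.71 = 12.29.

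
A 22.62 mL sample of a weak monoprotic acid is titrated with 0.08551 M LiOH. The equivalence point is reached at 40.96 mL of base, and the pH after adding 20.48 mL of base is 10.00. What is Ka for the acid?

20.48 mL is half of the equivalence volume, so this is the half-equivalence point where [HA] = [A^-].
At half-equivalence pH = pKa, so pKa = 10.00.
Ka = 10^(-10.00) = 1.0 x 10^-10.

1.0 x 10^-10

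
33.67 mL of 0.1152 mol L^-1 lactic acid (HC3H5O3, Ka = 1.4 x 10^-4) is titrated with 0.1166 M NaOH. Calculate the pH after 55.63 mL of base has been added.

n(acid) = 0.1152 x 0.03367 = 0.003879 mol; n(NaOH) added = 0.1166 x 0.05563 = 0.006486 mol.
Base is in excess by 0.006486 - 0.003879 = 0.002608 mol in a total volume of 0.08930 L.
[OH^-] = 0.002608/0.08930 = 0.02920 M, so pOH = 1.53 and pH = 14.00 - 1.53 = 12.47.

12.47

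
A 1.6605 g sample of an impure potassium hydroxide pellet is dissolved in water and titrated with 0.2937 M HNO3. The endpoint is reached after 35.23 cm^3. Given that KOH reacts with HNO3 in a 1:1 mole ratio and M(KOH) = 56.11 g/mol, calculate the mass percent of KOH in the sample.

35.0%

n(HNO3) = 0.2937 x 0.03523 = 0.01035 mol.
n(KOH) = 0.01035 / 1 = 0.01035 mol.
mass of KOH = 0.01035 x 56.11 = 0.5806 g.
% purity = 0.5806 / 1.6605 x 100 = 35.0%.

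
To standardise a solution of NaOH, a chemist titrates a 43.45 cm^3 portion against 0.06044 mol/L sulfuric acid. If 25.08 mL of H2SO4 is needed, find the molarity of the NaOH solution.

n(H2SO4) delivered = 0.06044 x 0.02508 = 0.001516 mol.
The reaction is 2 NaOH + 1 H2SO4, so n(NaOH) = 0.001516 x 2/1 = 0.003032 mol.
[NaOH] = 0.003032 mol / 0.04345 L = 0.0698 M.

0.0698 M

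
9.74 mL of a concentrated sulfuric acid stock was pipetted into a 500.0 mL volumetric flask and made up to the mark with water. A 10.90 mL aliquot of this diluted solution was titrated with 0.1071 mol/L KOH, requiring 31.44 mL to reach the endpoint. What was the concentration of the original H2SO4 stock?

7.93 M

n(KOH) = 0.1071 x 0.03144 = 0.003367 mol.
n(H2SO4) in the aliquot = 0.003367 x 1/2 = 0.001684 mol.
[diluted H2SO4] = 0.001684 / 0.01090 = 0.1545 M.
Dilution factor = 500.0/9.740 = 51.33, so [stock] = 0.1545 x 51.33 = 7.93 M.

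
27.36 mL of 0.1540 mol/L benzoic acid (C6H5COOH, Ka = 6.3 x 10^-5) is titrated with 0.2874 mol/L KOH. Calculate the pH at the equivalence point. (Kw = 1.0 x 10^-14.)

n(C6H5COOH) = 0.1540 x 0.02736 = 0.004213 mol; V(KOH) at equivalence = 0.004213/0.2874 = 0.01466 L.
At equivalence all the acid is converted to C6H5COO-; total volume = 0.02736 + 0.01466 = 0.04202 L, so [C6H5COO-] = 0.004213/0.04202 = 0.1003 M.
Kb = Kw/Ka = 1.0e-14 / 6.3 x 10^-5 = 1.59e-10.
[OH^-] = sqrt(Kb x [C6H5COO-]) = sqrt(1.59e-10 x 0.1003) = 3.99e-6 M.
pOH = 5.40, so pH = 14.00 - 5.40 = 8.60.

8.60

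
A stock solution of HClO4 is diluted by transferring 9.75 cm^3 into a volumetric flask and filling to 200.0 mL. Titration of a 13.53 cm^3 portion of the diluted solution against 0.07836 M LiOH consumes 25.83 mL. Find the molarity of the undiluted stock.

n(LiOH) = 0.07836 x 0.02583 = 0.002024 mol.
n(HClO4) in the aliquot = 0.002024 mol.
[diluted HClO4] = 0.002024 / 0.01353 = 0.1496 M.
Dilution factor = 200.0/9.750 = 20.51, so [stock] = 0.1496 x 20.51 = 3.07 M.

3.07 M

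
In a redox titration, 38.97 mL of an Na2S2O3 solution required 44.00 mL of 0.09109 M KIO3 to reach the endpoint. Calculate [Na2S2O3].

0.617 M

n(KIO3) = 0.09109 x 0.04400 = 0.004008 mol.
From the balanced equation, 1 mol KIO3 reacts with 6 mol Na2S2O3, so n(Na2S2O3) = 0.004008 x 6/1 = 0.02405 mol.
[Na2S2O3] = 0.02405 / 0.03897 L = 0.617 M.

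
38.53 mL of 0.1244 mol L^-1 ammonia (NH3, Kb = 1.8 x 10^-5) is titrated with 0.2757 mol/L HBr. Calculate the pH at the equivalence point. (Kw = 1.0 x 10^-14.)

5.16

n(NH3) = 0.1244 x 0.03853 = 0.004793 mol; V(HBr) at equivalence = 0.004793/0.2757 = 0.01739 L.
At equivalence the base is fully converted to NH4+; total volume = 0.05592 L, so [NH4+] = 0.004793/0.05592 = 0.08572 M.
Ka(NH4+) = Kw/Kb = 1.0e-14 / 1.8 x 10^-5 = 5.56e-10.
[H^+] = sqrt(Ka x [NH4+]) = sqrt(5.56e-10 x 0.08572) = 6.90e-6 M.
pH = -log(6.90e-6) = 5.16.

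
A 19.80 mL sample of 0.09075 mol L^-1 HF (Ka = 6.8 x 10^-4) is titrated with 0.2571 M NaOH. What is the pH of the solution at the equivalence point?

n(HF) = 0.09075 x 0.01980 = 0.001797 mol; V(NaOH) at equivalence = 0.001797/0.2571 = 0.006989 L.
At equivalence all the acid is converted to F-; total volume = 0.01980 + 0.006989 = 0.02679 L, so [F-] = 0.001797/0.02679 = 0.06707 M.
Kb = Kw/Ka = 1.0e-14 / 6.8 x 10^-4 = 1.47e-11.
[OH^-] = sqrt(Kb x [F-]) = sqrt(1.47e-11 x 0.06707) = 9.93e-7 M.
pOH = 6.00, so pH = 14.00 - 6.00 = 8.00.

8.00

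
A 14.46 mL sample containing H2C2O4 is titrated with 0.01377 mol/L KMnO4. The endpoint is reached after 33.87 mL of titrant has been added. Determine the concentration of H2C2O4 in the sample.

0.0806 M

n(KMnO4) = 0.01377 x 0.03387 = 0.0004664 mol.
From the balanced equation, 2 mol KMnO4 reacts with 5 mol H2C2O4, so n(H2C2O4) = 0.0004664 x 5/2 = 0.001166 mol.
[H2C2O4] = 0.001166 / 0.01446 L = 0.0806 M.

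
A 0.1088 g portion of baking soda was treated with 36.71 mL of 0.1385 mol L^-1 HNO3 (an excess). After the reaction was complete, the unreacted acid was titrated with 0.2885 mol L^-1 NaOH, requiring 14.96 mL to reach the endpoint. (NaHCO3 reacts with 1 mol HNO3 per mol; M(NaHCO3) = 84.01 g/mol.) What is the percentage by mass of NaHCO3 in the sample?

Total n(HNO3) added = 0.1385 x 0.03671 = 0.005084 mol.
n(NaOH) used = 0.2885 x 0.01496 = 0.004316 mol, which equals the excess n(HNO3).
So n(HNO3) consumed by the sample = 0.005084 - 0.004316 = 0.0007684 mol.
n(NaHCO3) = 0.0007684 / 1 = 0.0007684 mol.
mass NaHCO3 = 0.0007684 x 84.01 = 0.06455 g, so %NaHCO3 = 0.06455/0.1088 x 100 = 59.3%.

59.3%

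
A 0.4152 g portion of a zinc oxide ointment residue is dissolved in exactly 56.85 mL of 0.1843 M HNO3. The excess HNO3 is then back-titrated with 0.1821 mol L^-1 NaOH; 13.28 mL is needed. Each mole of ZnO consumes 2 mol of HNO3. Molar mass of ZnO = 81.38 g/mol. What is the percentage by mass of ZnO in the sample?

Total n(HNO3) added = 0.1843 x 0.05685 = 0.01048 mol.
n(NaOH) used = 0.1821 x 0.01328 = 0.002418 mol, which equals the excess n(HNO3).
So n(HNO3) consumed by the sample = 0.01048 - 0.002418 = 0.008059 mol.
n(ZnO) = 0.008059 / 2 = 0.004030 mol.
mass ZnO = 0.004030 x 81.38 = 0.3279 g, so %ZnO = 0.3279/0.4152 x 100 = 79.0%.

79.0%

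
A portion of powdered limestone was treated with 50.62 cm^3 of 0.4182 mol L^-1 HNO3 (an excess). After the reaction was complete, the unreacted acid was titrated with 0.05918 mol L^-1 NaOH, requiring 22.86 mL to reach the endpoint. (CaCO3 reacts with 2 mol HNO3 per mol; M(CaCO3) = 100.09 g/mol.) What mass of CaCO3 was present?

0.992 g

Total n(HNO3) added = 0.4182 x 0.05062 = 0.02117 mol.
n(NaOH) used = 0.05918 x 0.02286 = 0.001353 mol, which equals the excess n(HNO3).
So n(HNO3) consumed by the sample = 0.02117 - 0.001353 = 0.01982 mol.
n(CaCO3) = 0.01982 / 2 = 0.009908 mol.
mass = 0.009908 mol x 100.09 g/mol = 0.992 g.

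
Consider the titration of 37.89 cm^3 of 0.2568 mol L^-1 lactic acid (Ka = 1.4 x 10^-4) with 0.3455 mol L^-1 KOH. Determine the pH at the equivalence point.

n(HC3H5O3) = 0.2568 x 0.03789 = 0.009730 mol; V(KOH) at equivalence = 0.009730/0.3455 = 0.02816 L.
At equivalence all the acid is converted to C3H5O3-; total volume = 0.03789 + 0.02816 = 0.06605 L, so [C3H5O3-] = 0.009730/0.06605 = 0.1473 M.
Kb = Kw/Ka = 1.0e-14 / 1.4 x 10^-4 = 7.14e-11.
[OH^-] = sqrt(Kb x [C3H5O3-]) = sqrt(7.14e-11 x 0.1473) = 3.24e-6 M.
pOH = 5.49, so pH = 14.00 - 5.49 = 8.51.

8.51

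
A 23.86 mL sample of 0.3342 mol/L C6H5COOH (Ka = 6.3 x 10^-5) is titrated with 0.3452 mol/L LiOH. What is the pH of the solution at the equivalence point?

n(C6H5COOH) = 0.3342 x 0.02386 = 0.007974 mol; V(LiOH) at equivalence = 0.007974/0.3452 = 0.02310 L.
At equivalence all the acid is converted to C6H5COO-; total volume = 0.02386 + 0.02310 = 0.04696 L, so [C6H5COO-] = 0.007974/0.04696 = 0.1698 M.
Kb = Kw/Ka = 1.0e-14 / 6.3 x 10^-5 = 1.59e-10.
[OH^-] = sqrt(Kb x [C6H5COO-]) = sqrt(1.59e-10 x 0.1698) = 5.19e-6 M.
pOH = 5.28, so pH = 14.00 - 5.28 = 8.72.

8.72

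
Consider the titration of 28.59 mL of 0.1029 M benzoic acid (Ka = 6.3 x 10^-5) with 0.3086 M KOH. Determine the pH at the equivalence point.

8.54

n(C6H5COOH) = 0.1029 x 0.02859 = 0.002942 mol; V(KOH) at equivalence = 0.002942/0.3086 = 0.009533 L.
At equivalence all the acid is converted to C6H5COO-; total volume = 0.02859 + 0.009533 = 0.03812 L, so [C6H5COO-] = 0.002942/0.03812 = 0.07717 M.
Kb = Kw/Ka = 1.0e-14 / 6.3 x 10^-5 = 1.59e-10.
[OH^-] = sqrt(Kb x [C6H5COO-]) = sqrt(1.59e-10 x 0.07717) = 3.50e-6 M.
pOH = 5.46, so pH = 14.00 - 5.46 = 8.54.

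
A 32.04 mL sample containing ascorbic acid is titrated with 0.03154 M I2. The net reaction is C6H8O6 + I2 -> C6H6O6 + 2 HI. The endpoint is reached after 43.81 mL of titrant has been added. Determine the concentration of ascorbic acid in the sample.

n(I2) = 0.03154 x 0.04381 = 0.001382 mol.
From the balanced equation, 1 mol I2 reacts with 1 mol ascorbic acid, so n(ascorbic acid) = 0.001382 x 1/1 = 0.001382 mol.
[ascorbic acid] = 0.001382 / 0.03204 L = 0.0431 M.

0.0431 M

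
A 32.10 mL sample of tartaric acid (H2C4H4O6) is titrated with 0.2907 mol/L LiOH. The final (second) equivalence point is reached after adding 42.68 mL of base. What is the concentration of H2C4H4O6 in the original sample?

0.193 M

n(LiOH) = 0.2907 x 0.04268 = 0.01241 mol.
At the final (second) equivalence point, 2 mol OH^- react per mol H2C4H4O6, so n(H2C4H4O6) = 0.01241 / 2 = 0.006204 mol.
[H2C4H4O6] = 0.006204 / 0.03210 L = 0.193 M.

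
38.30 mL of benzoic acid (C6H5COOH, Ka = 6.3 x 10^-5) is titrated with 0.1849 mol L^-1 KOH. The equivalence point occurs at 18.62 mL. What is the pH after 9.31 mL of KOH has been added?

9.31 mL is exactly half the equivalence volume (18.62/2), i.e. the half-equivalence point.
There, n(HA) = n(A^-), so pH = pKa = -log(6.3 x 10^-5) = 4.20.

4.20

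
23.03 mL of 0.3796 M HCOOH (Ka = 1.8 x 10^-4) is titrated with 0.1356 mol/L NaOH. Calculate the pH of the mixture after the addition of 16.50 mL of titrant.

3.28

Initial n(HCOOH) = 0.3796 x 0.02303 = 0.008742 mol.
n(NaOH) added = 0.1356 x 0.01650 = 0.002237 mol, converting that many moles of HCOOH to HCOO-.
Remaining n(HCOOH) = 0.006505 mol; n(HCOO-) = 0.002237 mol.
By Henderson-Hasselbalch, pH = pKa + log([A^-]/[HA]) = 3.74 + log(0.002237/0.006505) = 3.74 + (-0.46) = 3.28.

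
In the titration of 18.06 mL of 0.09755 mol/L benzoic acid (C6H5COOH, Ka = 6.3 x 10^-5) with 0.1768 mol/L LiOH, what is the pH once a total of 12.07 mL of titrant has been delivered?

12.09

n(acid) = 0.09755 x 0.01806 = 0.001762 mol; n(LiOH) added = 0.1768 x 0.01207 = 0.002134 mol.
Base is in excess by 0.002134 - 0.001762 = 0.0003722 mol in a total volume of 0.03013 L.
[OH^-] = 0.0003722/0.03013 = 0.01235 M, so pOH = 1.91 and pH = 14.00 - 1.91 = 12.09.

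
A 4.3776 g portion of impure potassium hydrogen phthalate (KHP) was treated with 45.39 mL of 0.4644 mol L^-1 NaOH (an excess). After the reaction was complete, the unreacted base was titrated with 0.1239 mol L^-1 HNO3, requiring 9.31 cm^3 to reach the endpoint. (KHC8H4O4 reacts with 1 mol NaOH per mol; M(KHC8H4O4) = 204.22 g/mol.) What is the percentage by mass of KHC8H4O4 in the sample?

93.0%

Total n(NaOH) added = 0.4644 x 0.04539 = 0.02108 mol.
n(HNO3) used = 0.1239 x 0.009310 = 0.001154 mol, which equals the excess n(NaOH).
So n(NaOH) consumed by the sample = 0.02108 - 0.001154 = 0.01993 mol.
n(KHC8H4O4) = 0.01993 / 1 = 0.01993 mol.
mass KHC8H4O4 = 0.01993 x 204.22 = 4.069 g, so %KHC8H4O4 = 4.069/4.3776 x 100 = 93.0%.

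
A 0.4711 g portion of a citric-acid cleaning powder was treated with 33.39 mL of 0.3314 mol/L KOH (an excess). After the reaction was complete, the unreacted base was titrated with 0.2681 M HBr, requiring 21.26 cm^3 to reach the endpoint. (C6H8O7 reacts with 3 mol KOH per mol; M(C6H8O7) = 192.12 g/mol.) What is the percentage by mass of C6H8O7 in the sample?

72.9%

Total n(KOH) added = 0.3314 x 0.03339 = 0.01107 mol.
n(HBr) used = 0.2681 x 0.02126 = 0.005700 mol, which equals the excess n(KOH).
So n(KOH) consumed by the sample = 0.01107 - 0.005700 = 0.005366 mol.
n(C6H8O7) = 0.005366 / 3 = 0.001789 mol.
mass C6H8O7 = 0.001789 x 192.12 = 0.3436 g, so %C6H8O7 = 0.3436/0.4711 x 100 = 72.9%.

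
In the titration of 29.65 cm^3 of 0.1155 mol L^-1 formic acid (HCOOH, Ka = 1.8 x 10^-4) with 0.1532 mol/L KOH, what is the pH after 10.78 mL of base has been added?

Initial n(HCOOH) = 0.1155 x 0.02965 = 0.003425 mol.
n(KOH) added = 0.1532 x 0.01078 = 0.001651 mol, converting that many moles of HCOOH to HCOO-.
Remaining n(HCOOH) = 0.001773 mol; n(HCOO-) = 0.001651 mol.
By Henderson-Hasselbalch, pH = pKa + log([A^-]/[HA]) = 3.74 + log(0.001651/0.001773) = 3.74 + (-0.03) = 3.71.

3.71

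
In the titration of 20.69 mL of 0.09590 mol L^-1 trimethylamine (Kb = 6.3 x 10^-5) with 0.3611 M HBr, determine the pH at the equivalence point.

5.46

n((CH3)3N) = 0.09590 x 0.02069 = 0.001984 mol; V(HBr) at equivalence = 0.001984/0.3611 = 0.005495 L.
At equivalence the base is fully converted to (CH3)3NH+; total volume = 0.02618 L, so [(CH3)3NH+] = 0.001984/0.02618 = 0.07578 M.
Ka((CH3)3NH+) = Kw/Kb = 1.0e-14 / 6.3 x 10^-5 = 1.59e-10.
[H^+] = sqrt(Ka x [(CH3)3NH+]) = sqrt(1.59e-10 x 0.07578) = 3.47e-6 M.
pH = -log(3.47e-6) = 5.46.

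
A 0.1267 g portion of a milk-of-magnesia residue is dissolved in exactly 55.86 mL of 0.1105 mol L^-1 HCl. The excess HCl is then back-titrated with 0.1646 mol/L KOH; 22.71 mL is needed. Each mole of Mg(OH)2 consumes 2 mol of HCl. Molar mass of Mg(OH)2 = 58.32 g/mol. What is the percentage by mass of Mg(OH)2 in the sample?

Total n(HCl) added = 0.1105 x 0.05586 = 0.006173 mol.
n(KOH) used = 0.1646 x 0.02271 = 0.003738 mol, which equals the excess n(HCl).
So n(HCl) consumed by the sample = 0.006173 - 0.003738 = 0.002434 mol.
n(Mg(OH)2) = 0.002434 / 2 = 0.001217 mol.
mass Mg(OH)2 = 0.001217 x 58.32 = 0.07099 g, so %Mg(OH)2 = 0.07099/0.1267 x 100 = 56.0%.

56.0%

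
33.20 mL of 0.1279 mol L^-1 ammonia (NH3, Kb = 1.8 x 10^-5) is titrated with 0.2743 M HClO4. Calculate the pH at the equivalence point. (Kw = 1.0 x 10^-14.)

n(NH3) = 0.1279 x 0.03320 = 0.004246 mol; V(HClO4) at equivalence = 0.004246/0.2743 = 0.01548 L.
At equivalence the base is fully converted to NH4+; total volume = 0.04868 L, so [NH4+] = 0.004246/0.04868 = 0.08723 M.
Ka(NH4+) = Kw/Kb = 1.0e-14 / 1.8 x 10^-5 = 5.56e-10.
[H^+] = sqrt(Ka x [NH4+]) = sqrt(5.56e-10 x 0.08723) = 6.96e-6 M.
pH = -log(6.96e-6) = 5.16.

5.16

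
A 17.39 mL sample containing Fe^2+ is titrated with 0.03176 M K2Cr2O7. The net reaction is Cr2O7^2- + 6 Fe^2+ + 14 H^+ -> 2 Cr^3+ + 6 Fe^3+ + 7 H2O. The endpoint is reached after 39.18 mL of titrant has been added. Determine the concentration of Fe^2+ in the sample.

0.429 M

n(K2Cr2O7) = 0.03176 x 0.03918 = 0.001244 mol.
From the balanced equation, 1 mol K2Cr2O7 reacts with 6 mol Fe^2+, so n(Fe^2+) = 0.001244 x 6/1 = 0.007466 mol.
[Fe^2+] = 0.007466 / 0.01739 L = 0.429 M.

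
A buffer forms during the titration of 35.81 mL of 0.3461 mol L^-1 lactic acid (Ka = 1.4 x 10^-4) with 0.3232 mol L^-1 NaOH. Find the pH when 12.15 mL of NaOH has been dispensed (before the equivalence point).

3.52

Initial n(HC3H5O3) = 0.3461 x 0.03581 = 0.01239 mol.
n(NaOH) added = 0.3232 x 0.01215 = 0.003927 mol, converting that many moles of HC3H5O3 to C3H5O3-.
Remaining n(HC3H5O3) = 0.008467 mol; n(C3H5O3-) = 0.003927 mol.
By Henderson-Hasselbalch, pH = pKa + log([A^-]/[HA]) = 3.85 + log(0.003927/0.008467) = 3.85 + (-0.33) = 3.52.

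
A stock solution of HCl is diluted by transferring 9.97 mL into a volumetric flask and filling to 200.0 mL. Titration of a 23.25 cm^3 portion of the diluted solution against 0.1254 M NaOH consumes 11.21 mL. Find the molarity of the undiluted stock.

1.21 M

n(NaOH) = 0.1254 x 0.01121 = 0.001406 mol.
n(HCl) in the aliquot = 0.001406 mol.
[diluted HCl] = 0.001406 / 0.02325 = 0.06046 M.
Dilution factor = 200.0/9.970 = 20.06, so [stock] = 0.06046 x 20.06 = 1.21 M.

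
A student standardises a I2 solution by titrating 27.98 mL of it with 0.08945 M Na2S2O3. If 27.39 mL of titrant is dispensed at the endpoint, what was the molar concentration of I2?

n(Na2S2O3) = 0.08945 x 0.02739 = 0.002450 mol.
From the balanced equation, 2 mol Na2S2O3 reacts with 1 mol I2, so n(I2) = 0.002450 x 1/2 = 0.001225 mol.
[I2] = 0.001225 / 0.02798 L = 0.0438 M.

0.0438 M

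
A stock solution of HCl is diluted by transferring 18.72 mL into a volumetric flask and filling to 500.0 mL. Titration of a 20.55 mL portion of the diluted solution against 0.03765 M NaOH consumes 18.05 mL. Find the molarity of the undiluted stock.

n(NaOH) = 0.03765 x 0.01805 = 0.0006796 mol.
n(HCl) in the aliquot = 0.0006796 mol.
[diluted HCl] = 0.0006796 / 0.02055 = 0.03307 M.
Dilution factor = 500.0/18.72 = 26.71, so [stock] = 0.03307 x 26.71 = 0.883 M.

0.883 M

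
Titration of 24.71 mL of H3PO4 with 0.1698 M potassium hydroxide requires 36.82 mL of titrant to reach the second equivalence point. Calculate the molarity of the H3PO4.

0.127 M

n(KOH) = 0.1698 x 0.03682 = 0.006252 mol.
At the second equivalence point, 2 mol OH^- react per mol H3PO4, so n(H3PO4) = 0.006252 / 2 = 0.003126 mol.
[H3PO4] = 0.003126 / 0.02471 L = 0.127 M.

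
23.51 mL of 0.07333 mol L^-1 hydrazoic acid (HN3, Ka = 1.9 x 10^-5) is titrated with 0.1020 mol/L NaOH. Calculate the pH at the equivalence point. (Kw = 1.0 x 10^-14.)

8.68

n(HN3) = 0.07333 x 0.02351 = 0.001724 mol; V(NaOH) at equivalence = 0.001724/0.1020 = 0.01690 L.
At equivalence all the acid is converted to N3-; total volume = 0.02351 + 0.01690 = 0.04041 L, so [N3-] = 0.001724/0.04041 = 0.04266 M.
Kb = Kw/Ka = 1.0e-14 / 1.9 x 10^-5 = 5.26e-10.
[OH^-] = sqrt(Kb x [N3-]) = sqrt(5.26e-10 x 0.04266) = 4.74e-6 M.
pOH = 5.32, so pH = 14.00 - 5.32 = 8.68.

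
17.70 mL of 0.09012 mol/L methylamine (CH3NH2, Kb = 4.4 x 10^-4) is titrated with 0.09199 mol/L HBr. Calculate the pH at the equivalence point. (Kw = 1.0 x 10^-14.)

5.99

n(CH3NH2) = 0.09012 x 0.01770 = 0.001595 mol; V(HBr) at equivalence = 0.001595/0.09199 = 0.01734 L.
At equivalence the base is fully converted to CH3NH3+; total volume = 0.03504 L, so [CH3NH3+] = 0.001595/0.03504 = 0.04552 M.
Ka(CH3NH3+) = Kw/Kb = 1.0e-14 / 4.4 x 10^-4 = 2.27e-11.
[H^+] = sqrt(Ka x [CH3NH3+]) = sqrt(2.27e-11 x 0.04552) = 1.02e-6 M.
pH = -log(1.02e-6) = 5.99.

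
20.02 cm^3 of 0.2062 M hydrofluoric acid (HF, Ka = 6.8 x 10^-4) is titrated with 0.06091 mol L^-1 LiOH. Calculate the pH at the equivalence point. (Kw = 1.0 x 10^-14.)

7.92

n(HF) = 0.2062 x 0.02002 = 0.004128 mol; V(LiOH) at equivalence = 0.004128/0.06091 = 0.06777 L.
At equivalence all the acid is converted to F-; total volume = 0.02002 + 0.06777 = 0.08779 L, so [F-] = 0.004128/0.08779 = 0.04702 M.
Kb = Kw/Ka = 1.0e-14 / 6.8 x 10^-4 = 1.47e-11.
[OH^-] = sqrt(Kb x [F-]) = sqrt(1.47e-11 x 0.04702) = 8.32e-7 M.
pOH = 6.08, so pH = 14.00 - 6.08 = 7.92.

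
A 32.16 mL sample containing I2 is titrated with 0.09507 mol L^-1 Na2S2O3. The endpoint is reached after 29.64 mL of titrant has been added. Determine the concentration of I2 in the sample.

0.0438 M

n(Na2S2O3) = 0.09507 x 0.02964 = 0.002818 mol.
From the balanced equation, 2 mol Na2S2O3 reacts with 1 mol I2, so n(I2) = 0.002818 x 1/2 = 0.001409 mol.
[I2] = 0.001409 / 0.03216 L = 0.0438 M.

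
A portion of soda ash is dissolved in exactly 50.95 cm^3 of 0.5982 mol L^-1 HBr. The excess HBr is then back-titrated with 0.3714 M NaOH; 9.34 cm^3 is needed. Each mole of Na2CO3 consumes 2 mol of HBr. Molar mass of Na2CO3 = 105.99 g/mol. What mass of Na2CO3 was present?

Total n(HBr) added = 0.5982 x 0.05095 = 0.03048 mol.
n(NaOH) used = 0.3714 x 0.009340 = 0.003469 mol, which equals the excess n(HBr).
So n(HBr) consumed by the sample = 0.03048 - 0.003469 = 0.02701 mol.
n(Na2CO3) = 0.02701 / 2 = 0.01350 mol.
mass = 0.01350 mol x 105.99 g/mol = 1.43 g.

1.43 g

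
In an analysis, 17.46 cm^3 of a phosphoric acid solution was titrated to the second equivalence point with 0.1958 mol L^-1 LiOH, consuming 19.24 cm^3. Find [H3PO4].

0.108 M

n(LiOH) = 0.1958 x 0.01924 = 0.003767 mol.
At the second equivalence point, 2 mol OH^- react per mol H3PO4, so n(H3PO4) = 0.003767 / 2 = 0.001884 mol.
[H3PO4] = 0.001884 / 0.01746 L = 0.108 M.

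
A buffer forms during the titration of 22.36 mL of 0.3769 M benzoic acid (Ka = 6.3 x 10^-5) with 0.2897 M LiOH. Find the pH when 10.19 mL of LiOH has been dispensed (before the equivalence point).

3.93

Initial n(C6H5COOH) = 0.3769 x 0.02236 = 0.008427 mol.
n(LiOH) added = 0.2897 x 0.01019 = 0.002952 mol, converting that many moles of C6H5COOH to C6H5COO-.
Remaining n(C6H5COOH) = 0.005475 mol; n(C6H5COO-) = 0.002952 mol.
By Henderson-Hasselbalch, pH = pKa + log([A^-]/[HA]) = 4.20 + log(0.002952/0.005475) = 4.20 + (-0.27) = 3.93.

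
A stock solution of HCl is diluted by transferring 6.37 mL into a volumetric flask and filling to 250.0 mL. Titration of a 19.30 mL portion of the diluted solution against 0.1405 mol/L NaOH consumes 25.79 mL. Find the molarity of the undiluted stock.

7.37 M

n(NaOH) = 0.1405 x 0.02579 = 0.003623 mol.
n(HCl) in the aliquot = 0.003623 mol.
[diluted HCl] = 0.003623 / 0.01930 = 0.1877 M.
Dilution factor = 250.0/6.370 = 39.25, so [stock] = 0.1877 x 39.25 = 7.37 M.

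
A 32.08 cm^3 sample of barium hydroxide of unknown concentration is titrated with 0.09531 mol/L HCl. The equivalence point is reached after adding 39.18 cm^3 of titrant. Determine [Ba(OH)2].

n(HCl) delivered = 0.09531 x 0.03918 = 0.003734 mol.
The reaction is 1 Ba(OH)2 + 2 HCl, so n(Ba(OH)2) = 0.003734 x 1/2 = 0.001867 mol.
[Ba(OH)2] = 0.001867 mol / 0.03208 L = 0.0582 M.

0.0582 M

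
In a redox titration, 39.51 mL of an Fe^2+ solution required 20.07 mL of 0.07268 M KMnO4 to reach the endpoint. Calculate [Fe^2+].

0.185 M

n(KMnO4) = 0.07268 x 0.02007 = 0.001459 mol.
From the balanced equation, 1 mol KMnO4 reacts with 5 mol Fe^2+, so n(Fe^2+) = 0.001459 x 5/1 = 0.007293 mol.
[Fe^2+] = 0.007293 / 0.03951 L = 0.185 M.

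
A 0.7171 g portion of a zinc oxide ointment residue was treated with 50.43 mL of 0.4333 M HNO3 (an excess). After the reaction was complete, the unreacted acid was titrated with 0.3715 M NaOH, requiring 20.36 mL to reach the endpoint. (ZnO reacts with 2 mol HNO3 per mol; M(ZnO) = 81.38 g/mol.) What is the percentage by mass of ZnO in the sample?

81.1%

Total n(HNO3) added = 0.4333 x 0.05043 = 0.02185 mol.
n(NaOH) used = 0.3715 x 0.02036 = 0.007564 mol, which equals the excess n(HNO3).
So n(HNO3) consumed by the sample = 0.02185 - 0.007564 = 0.01429 mol.
n(ZnO) = 0.01429 / 2 = 0.007144 mol.
mass ZnO = 0.007144 x 81.38 = 0.5814 g, so %ZnO = 0.5814/0.7171 x 100 = 81.1%.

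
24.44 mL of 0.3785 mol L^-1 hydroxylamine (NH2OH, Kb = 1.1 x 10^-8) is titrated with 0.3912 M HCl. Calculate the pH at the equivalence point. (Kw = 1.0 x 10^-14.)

n(NH2OH) = 0.3785 x 0.02444 = 0.009251 mol; V(HCl) at equivalence = 0.009251/0.3912 = 0.02365 L.
At equivalence the base is fully converted to NH3OH+; total volume = 0.04809 L, so [NH3OH+] = 0.009251/0.04809 = 0.1924 M.
Ka(NH3OH+) = Kw/Kb = 1.0e-14 / 1.1 x 10^-8 = 9.09e-7.
[H^+] = sqrt(Ka x [NH3OH+]) = sqrt(9.09e-7 x 0.1924) = 0.000418 M.
pH = -log(0.000418) = 3.38.

3.38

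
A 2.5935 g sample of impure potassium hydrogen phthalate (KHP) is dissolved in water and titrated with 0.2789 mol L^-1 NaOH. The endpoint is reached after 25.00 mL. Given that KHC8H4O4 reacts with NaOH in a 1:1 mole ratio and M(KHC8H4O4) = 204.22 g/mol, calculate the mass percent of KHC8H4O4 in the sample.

54.9%

n(NaOH) = 0.2789 x 0.02500 = 0.006972 mol.
n(KHC8H4O4) = 0.006972 / 1 = 0.006972 mol.
mass of KHC8H4O4 = 0.006972 x 204.22 = 1.424 g.
% purity = 1.424 / 2.5935 x 100 = 54.9%.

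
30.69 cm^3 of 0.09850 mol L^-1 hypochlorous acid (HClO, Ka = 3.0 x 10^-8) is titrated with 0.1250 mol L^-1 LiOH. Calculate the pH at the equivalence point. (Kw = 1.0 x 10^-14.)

n(HClO) = 0.09850 x 0.03069 = 0.003023 mol; V(LiOH) at equivalence = 0.003023/0.1250 = 0.02418 L.
At equivalence all the acid is converted to ClO-; total volume = 0.03069 + 0.02418 = 0.05487 L, so [ClO-] = 0.003023/0.05487 = 0.05509 M.
Kb = Kw/Ka = 1.0e-14 / 3.0 x 10^-8 = 3.33e-7.
[OH^-] = sqrt(Kb x [ClO-]) = sqrt(3.33e-7 x 0.05509) = 0.000136 M.
pOH = 3.87, so pH = 14.00 - 3.87 = 10.13.

10.13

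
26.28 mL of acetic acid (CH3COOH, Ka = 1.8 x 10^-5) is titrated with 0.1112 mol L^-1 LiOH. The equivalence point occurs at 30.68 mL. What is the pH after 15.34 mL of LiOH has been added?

4.74

15.34 mL is exactly half the equivalence volume (30.68/2), i.e. the half-equivalence point.
There, n(HA) = n(A^-), so pH = pKa = -log(1.8 x 10^-5) = 4.74.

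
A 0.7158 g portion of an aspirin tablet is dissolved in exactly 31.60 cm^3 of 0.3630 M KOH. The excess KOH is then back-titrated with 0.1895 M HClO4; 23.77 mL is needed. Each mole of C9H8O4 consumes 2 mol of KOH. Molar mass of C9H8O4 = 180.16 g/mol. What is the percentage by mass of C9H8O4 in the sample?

87.7%

Total n(KOH) added = 0.3630 x 0.03160 = 0.01147 mol.
n(HClO4) used = 0.1895 x 0.02377 = 0.004504 mol, which equals the excess n(KOH).
So n(KOH) consumed by the sample = 0.01147 - 0.004504 = 0.006966 mol.
n(C9H8O4) = 0.006966 / 2 = 0.003483 mol.
mass C9H8O4 = 0.003483 x 180.16 = 0.6275 g, so %C9H8O4 = 0.6275/0.7158 x 100 = 87.7%.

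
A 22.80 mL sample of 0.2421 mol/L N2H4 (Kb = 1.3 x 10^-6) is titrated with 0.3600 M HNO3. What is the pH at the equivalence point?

4.48

n(N2H4) = 0.2421 x 0.02280 = 0.005520 mol; V(HNO3) at equivalence = 0.005520/0.3600 = 0.01533 L.
At equivalence the base is fully converted to N2H5+; total volume = 0.03813 L, so [N2H5+] = 0.005520/0.03813 = 0.1448 M.
Ka(N2H5+) = Kw/Kb = 1.0e-14 / 1.3 x 10^-6 = 7.69e-9.
[H^+] = sqrt(Ka x [N2H5+]) = sqrt(7.69e-9 x 0.1448) = 3.34e-5 M.
pH = -log(3.34e-5) = 4.48.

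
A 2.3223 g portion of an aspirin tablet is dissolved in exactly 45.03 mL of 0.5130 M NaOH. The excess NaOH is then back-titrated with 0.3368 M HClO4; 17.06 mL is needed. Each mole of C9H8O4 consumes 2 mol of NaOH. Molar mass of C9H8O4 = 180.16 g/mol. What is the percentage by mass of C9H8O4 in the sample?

Total n(NaOH) added = 0.5130 x 0.04503 = 0.02310 mol.
n(HClO4) used = 0.3368 x 0.01706 = 0.005746 mol, which equals the excess n(NaOH).
So n(NaOH) consumed by the sample = 0.02310 - 0.005746 = 0.01735 mol.
n(C9H8O4) = 0.01735 / 2 = 0.008677 mol.
mass C9H8O4 = 0.008677 x 180.16 = 1.563 g, so %C9H8O4 = 1.563/2.3223 x 100 = 67.3%.

67.3%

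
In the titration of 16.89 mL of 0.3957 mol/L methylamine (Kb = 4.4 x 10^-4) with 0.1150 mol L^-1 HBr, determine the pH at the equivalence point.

n(CH3NH2) = 0.3957 x 0.01689 = 0.006683 mol; V(HBr) at equivalence = 0.006683/0.1150 = 0.05812 L.
At equivalence the base is fully converted to CH3NH3+; total volume = 0.07501 L, so [CH3NH3+] = 0.006683/0.07501 = 0.08910 M.
Ka(CH3NH3+) = Kw/Kb = 1.0e-14 / 4.4 x 10^-4 = 2.27e-11.
[H^+] = sqrt(Ka x [CH3NH3+]) = sqrt(2.27e-11 x 0.08910) = 1.42e-6 M.
pH = -log(1.42e-6) = 5.85.

5.85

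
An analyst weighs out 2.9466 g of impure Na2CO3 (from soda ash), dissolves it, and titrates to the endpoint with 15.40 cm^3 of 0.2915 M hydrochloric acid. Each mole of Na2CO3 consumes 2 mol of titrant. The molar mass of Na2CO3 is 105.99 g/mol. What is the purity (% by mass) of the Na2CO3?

n(HCl) = 0.2915 x 0.01540 = 0.004489 mol.
n(Na2CO3) = 0.004489 / 2 = 0.002245 mol.
mass of Na2CO3 = 0.002245 x 105.99 = 0.2379 g.
% purity = 0.2379 / 2.9466 x 100 = 8.07%.

8.07%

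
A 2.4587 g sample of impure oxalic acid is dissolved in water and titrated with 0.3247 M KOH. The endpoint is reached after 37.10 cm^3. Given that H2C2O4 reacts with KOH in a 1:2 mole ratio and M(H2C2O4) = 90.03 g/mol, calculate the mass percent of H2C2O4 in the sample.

n(KOH) = 0.3247 x 0.03710 = 0.01205 mol.
n(H2C2O4) = 0.01205 / 2 = 0.006023 mol.
mass of H2C2O4 = 0.006023 x 90.03 = 0.5423 g.
% purity = 0.5423 / 2.4587 x 100 = 22.1%.

22.1%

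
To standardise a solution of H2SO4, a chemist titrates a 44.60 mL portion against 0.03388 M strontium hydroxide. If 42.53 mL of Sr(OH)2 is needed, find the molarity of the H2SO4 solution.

n(Sr(OH)2) delivered = 0.03388 x 0.04253 = 0.001441 mol.
For a 1:1 reaction, n(H2SO4) = 0.001441 mol.
[H2SO4] = 0.001441 mol / 0.04460 L = 0.0323 M.

0.0323 M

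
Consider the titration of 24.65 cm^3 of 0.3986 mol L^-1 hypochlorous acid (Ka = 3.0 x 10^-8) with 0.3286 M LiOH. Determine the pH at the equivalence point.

n(HClO) = 0.3986 x 0.02465 = 0.009825 mol; V(LiOH) at equivalence = 0.009825/0.3286 = 0.02990 L.
At equivalence all the acid is converted to ClO-; total volume = 0.02465 + 0.02990 = 0.05455 L, so [ClO-] = 0.009825/0.05455 = 0.1801 M.
Kb = Kw/Ka = 1.0e-14 / 3.0 x 10^-8 = 3.33e-7.
[OH^-] = sqrt(Kb x [ClO-]) = sqrt(3.33e-7 x 0.1801) = 0.000245 M.
pOH = 3.61, so pH = 14.00 - 3.61 = 10.39.

10.39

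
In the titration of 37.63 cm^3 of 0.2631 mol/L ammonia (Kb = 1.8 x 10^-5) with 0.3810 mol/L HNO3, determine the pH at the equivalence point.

n(NH3) = 0.2631 x 0.03763 = 0.009900 mol; V(HNO3) at equivalence = 0.009900/0.3810 = 0.02599 L.
At equivalence the base is fully converted to NH4+; total volume = 0.06362 L, so [NH4+] = 0.009900/0.06362 = 0.1556 M.
Ka(NH4+) = Kw/Kb = 1.0e-14 / 1.8 x 10^-5 = 5.56e-10.
[H^+] = sqrt(Ka x [NH4+]) = sqrt(5.56e-10 x 0.1556) = 9.30e-6 M.
pH = -log(9.30e-6) = 5.03.

5.03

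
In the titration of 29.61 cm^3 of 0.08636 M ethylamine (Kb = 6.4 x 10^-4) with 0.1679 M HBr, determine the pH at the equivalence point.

6.03

n(C2H5NH2) = 0.08636 x 0.02961 = 0.002557 mol; V(HBr) at equivalence = 0.002557/0.1679 = 0.01523 L.
At equivalence the base is fully converted to C2H5NH3+; total volume = 0.04484 L, so [C2H5NH3+] = 0.002557/0.04484 = 0.05703 M.
Ka(C2H5NH3+) = Kw/Kb = 1.0e-14 / 6.4 x 10^-4 = 1.56e-11.
[H^+] = sqrt(Ka x [C2H5NH3+]) = sqrt(1.56e-11 x 0.05703) = 9.44e-7 M.
pH = -log(9.44e-7) = 6.03.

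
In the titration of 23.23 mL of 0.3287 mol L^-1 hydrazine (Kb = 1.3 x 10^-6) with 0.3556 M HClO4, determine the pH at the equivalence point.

4.44

n(N2H4) = 0.3287 x 0.02323 = 0.007636 mol; V(HClO4) at equivalence = 0.007636/0.3556 = 0.02147 L.
At equivalence the base is fully converted to N2H5+; total volume = 0.04470 L, so [N2H5+] = 0.007636/0.04470 = 0.1708 M.
Ka(N2H5+) = Kw/Kb = 1.0e-14 / 1.3 x 10^-6 = 7.69e-9.
[H^+] = sqrt(Ka x [N2H5+]) = sqrt(7.69e-9 x 0.1708) = 3.62e-5 M.
pH = -log(3.62e-5) = 4.44.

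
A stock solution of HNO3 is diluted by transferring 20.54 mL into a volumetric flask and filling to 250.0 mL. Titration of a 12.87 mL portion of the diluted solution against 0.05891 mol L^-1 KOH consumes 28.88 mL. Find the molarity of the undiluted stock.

n(KOH) = 0.05891 x 0.02888 = 0.001701 mol.
n(HNO3) in the aliquot = 0.001701 mol.
[diluted HNO3] = 0.001701 / 0.01287 = 0.1322 M.
Dilution factor = 250.0/20.54 = 12.17, so [stock] = 0.1322 x 12.17 = 1.61 M.

1.61 M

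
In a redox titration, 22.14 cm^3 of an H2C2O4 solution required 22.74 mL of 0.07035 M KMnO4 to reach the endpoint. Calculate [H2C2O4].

0.181 M

n(KMnO4) = 0.07035 x 0.02274 = 0.001600 mol.
From the balanced equation, 2 mol KMnO4 reacts with 5 mol H2C2O4, so n(H2C2O4) = 0.001600 x 5/2 = 0.003999 mol.
[H2C2O4] = 0.003999 / 0.02214 L = 0.181 M.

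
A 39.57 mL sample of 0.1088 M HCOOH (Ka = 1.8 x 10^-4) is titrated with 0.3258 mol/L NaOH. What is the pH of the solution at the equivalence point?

8.33

n(HCOOH) = 0.1088 x 0.03957 = 0.004305 mol; V(NaOH) at equivalence = 0.004305/0.3258 = 0.01321 L.
At equivalence all the acid is converted to HCOO-; total volume = 0.03957 + 0.01321 = 0.05278 L, so [HCOO-] = 0.004305/0.05278 = 0.08156 M.
Kb = Kw/Ka = 1.0e-14 / 1.8 x 10^-4 = 5.56e-11.
[OH^-] = sqrt(Kb x [HCOO-]) = sqrt(5.56e-11 x 0.08156) = 2.13e-6 M.
pOH = 5.67, so pH = 14.00 - 5.67 = 8.33.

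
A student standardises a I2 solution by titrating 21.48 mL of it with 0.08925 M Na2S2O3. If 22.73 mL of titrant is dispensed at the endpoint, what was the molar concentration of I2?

0.0472 M

n(Na2S2O3) = 0.08925 x 0.02273 = 0.002029 mol.
From the balanced equation, 2 mol Na2S2O3 reacts with 1 mol I2, so n(I2) = 0.002029 x 1/2 = 0.001014 mol.
[I2] = 0.001014 / 0.02148 L = 0.0472 M.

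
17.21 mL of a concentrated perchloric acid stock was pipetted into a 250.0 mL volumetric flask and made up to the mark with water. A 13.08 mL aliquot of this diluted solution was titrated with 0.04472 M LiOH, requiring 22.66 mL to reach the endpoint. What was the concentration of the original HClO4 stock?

1.13 M

n(LiOH) = 0.04472 x 0.02266 = 0.001013 mol.
n(HClO4) in the aliquot = 0.001013 mol.
[diluted HClO4] = 0.001013 / 0.01308 = 0.07747 M.
Dilution factor = 250.0/17.21 = 14.53, so [stock] = 0.07747 x 14.53 = 1.13 M.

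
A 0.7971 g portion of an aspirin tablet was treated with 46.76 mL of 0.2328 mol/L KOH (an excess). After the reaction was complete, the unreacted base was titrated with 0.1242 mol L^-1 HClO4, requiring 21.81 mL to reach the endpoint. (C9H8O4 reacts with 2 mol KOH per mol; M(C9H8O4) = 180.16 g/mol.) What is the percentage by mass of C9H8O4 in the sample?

Total n(KOH) added = 0.2328 x 0.04676 = 0.01089 mol.
n(HClO4) used = 0.1242 x 0.02181 = 0.002709 mol, which equals the excess n(KOH).
So n(KOH) consumed by the sample = 0.01089 - 0.002709 = 0.008177 mol.
n(C9H8O4) = 0.008177 / 2 = 0.004088 mol.
mass C9H8O4 = 0.004088 x 180.16 = 0.7366 g, so %C9H8O4 = 0.7366/0.7971 x 100 = 92.4%.

92.4%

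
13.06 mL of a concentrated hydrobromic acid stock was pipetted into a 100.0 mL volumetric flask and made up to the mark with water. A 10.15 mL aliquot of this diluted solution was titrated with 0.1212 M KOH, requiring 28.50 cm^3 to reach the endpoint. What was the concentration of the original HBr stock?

n(KOH) = 0.1212 x 0.02850 = 0.003454 mol.
n(HBr) in the aliquot = 0.003454 mol.
[diluted HBr] = 0.003454 / 0.01015 = 0.3403 M.
Dilution factor = 100.0/13.06 = 7.657, so [stock] = 0.3403 x 7.657 = 2.61 M.

2.61 M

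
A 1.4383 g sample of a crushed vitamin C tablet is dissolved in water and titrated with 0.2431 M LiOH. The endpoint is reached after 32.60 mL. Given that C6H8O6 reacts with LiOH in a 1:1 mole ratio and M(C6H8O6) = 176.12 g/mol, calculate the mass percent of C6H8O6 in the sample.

n(LiOH) = 0.2431 x 0.03260 = 0.007925 mol.
n(C6H8O6) = 0.007925 / 1 = 0.007925 mol.
mass of C6H8O6 = 0.007925 x 176.12 = 1.396 g.
% purity = 1.396 / 1.4383 x 100 = 97.0%.

97.0%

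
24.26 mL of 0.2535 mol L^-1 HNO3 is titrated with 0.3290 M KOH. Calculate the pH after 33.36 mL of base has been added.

n(acid) = 0.2535 x 0.02426 = 0.006150 mol; n(KOH) added = 0.3290 x 0.03336 = 0.01098 mol.
Base is in excess by 0.01098 - 0.006150 = 0.004826 mol in a total volume of 0.05762 L.
[OH^-] = 0.004826/0.05762 = 0.08375 M, so pOH = 1.08 and pH = 14.00 - 1.08 = 12.92.

12.92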